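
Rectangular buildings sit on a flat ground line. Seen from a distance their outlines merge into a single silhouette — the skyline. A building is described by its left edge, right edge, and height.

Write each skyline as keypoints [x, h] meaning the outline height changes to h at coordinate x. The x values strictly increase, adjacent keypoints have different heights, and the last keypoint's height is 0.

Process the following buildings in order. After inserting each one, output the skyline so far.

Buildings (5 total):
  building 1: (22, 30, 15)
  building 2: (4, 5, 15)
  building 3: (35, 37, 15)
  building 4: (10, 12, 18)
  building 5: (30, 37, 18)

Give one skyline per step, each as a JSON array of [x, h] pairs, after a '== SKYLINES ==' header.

== SKYLINES ==
[[22,15],[30,0]]
[[4,15],[5,0],[22,15],[30,0]]
[[4,15],[5,0],[22,15],[30,0],[35,15],[37,0]]
[[4,15],[5,0],[10,18],[12,0],[22,15],[30,0],[35,15],[37,0]]
[[4,15],[5,0],[10,18],[12,0],[22,15],[30,18],[37,0]]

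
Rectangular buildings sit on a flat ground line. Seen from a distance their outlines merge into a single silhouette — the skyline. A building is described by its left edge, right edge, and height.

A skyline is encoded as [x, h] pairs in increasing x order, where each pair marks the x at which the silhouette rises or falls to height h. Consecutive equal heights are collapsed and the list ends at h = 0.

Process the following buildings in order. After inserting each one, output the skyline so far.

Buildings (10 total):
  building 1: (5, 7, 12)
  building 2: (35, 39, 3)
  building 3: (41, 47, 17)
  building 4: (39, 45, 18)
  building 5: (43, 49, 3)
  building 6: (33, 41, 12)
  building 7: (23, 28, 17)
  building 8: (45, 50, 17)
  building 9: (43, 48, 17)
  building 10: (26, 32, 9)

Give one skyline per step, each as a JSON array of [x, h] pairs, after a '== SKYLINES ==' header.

== SKYLINES ==
[[5,12],[7,0]]
[[5,12],[7,0],[35,3],[39,0]]
[[5,12],[7,0],[35,3],[39,0],[41,17],[47,0]]
[[5,12],[7,0],[35,3],[39,18],[45,17],[47,0]]
[[5,12],[7,0],[35,3],[39,18],[45,17],[47,3],[49,0]]
[[5,12],[7,0],[33,12],[39,18],[45,17],[47,3],[49,0]]
[[5,12],[7,0],[23,17],[28,0],[33,12],[39,18],[45,17],[47,3],[49,0]]
[[5,12],[7,0],[23,17],[28,0],[33,12],[39,18],[45,17],[50,0]]
[[5,12],[7,0],[23,17],[28,0],[33,12],[39,18],[45,17],[50,0]]
[[5,12],[7,0],[23,17],[28,9],[32,0],[33,12],[39,18],[45,17],[50,0]]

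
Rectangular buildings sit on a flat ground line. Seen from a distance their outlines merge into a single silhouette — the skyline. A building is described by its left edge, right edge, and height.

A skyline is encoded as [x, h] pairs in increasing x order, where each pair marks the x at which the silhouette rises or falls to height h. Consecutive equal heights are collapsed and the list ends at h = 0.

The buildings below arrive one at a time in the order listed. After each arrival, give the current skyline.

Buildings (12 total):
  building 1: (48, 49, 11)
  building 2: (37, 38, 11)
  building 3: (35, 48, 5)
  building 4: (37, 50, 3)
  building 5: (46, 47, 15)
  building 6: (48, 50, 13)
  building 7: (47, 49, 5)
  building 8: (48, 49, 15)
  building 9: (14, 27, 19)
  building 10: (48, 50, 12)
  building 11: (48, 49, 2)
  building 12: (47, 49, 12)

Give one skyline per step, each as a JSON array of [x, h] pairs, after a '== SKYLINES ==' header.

== SKYLINES ==
[[48,11],[49,0]]
[[37,11],[38,0],[48,11],[49,0]]
[[35,5],[37,11],[38,5],[48,11],[49,0]]
[[35,5],[37,11],[38,5],[48,11],[49,3],[50,0]]
[[35,5],[37,11],[38,5],[46,15],[47,5],[48,11],[49,3],[50,0]]
[[35,5],[37,11],[38,5],[46,15],[47,5],[48,13],[50,0]]
[[35,5],[37,11],[38,5],[46,15],[47,5],[48,13],[50,0]]
[[35,5],[37,11],[38,5],[46,15],[47,5],[48,15],[49,13],[50,0]]
[[14,19],[27,0],[35,5],[37,11],[38,5],[46,15],[47,5],[48,15],[49,13],[50,0]]
[[14,19],[27,0],[35,5],[37,11],[38,5],[46,15],[47,5],[48,15],[49,13],[50,0]]
[[14,19],[27,0],[35,5],[37,11],[38,5],[46,15],[47,5],[48,15],[49,13],[50,0]]
[[14,19],[27,0],[35,5],[37,11],[38,5],[46,15],[47,12],[48,15],[49,13],[50,0]]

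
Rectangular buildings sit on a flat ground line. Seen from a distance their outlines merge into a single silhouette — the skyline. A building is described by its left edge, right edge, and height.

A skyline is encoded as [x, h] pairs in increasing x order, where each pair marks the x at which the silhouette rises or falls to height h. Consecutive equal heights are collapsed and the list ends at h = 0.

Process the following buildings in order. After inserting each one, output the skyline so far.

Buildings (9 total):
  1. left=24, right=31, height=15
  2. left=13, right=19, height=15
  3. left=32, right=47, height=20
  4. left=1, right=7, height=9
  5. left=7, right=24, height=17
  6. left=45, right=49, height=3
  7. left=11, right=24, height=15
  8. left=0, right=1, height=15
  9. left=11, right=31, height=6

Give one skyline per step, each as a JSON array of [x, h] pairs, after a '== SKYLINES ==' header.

== SKYLINES ==
[[24,15],[31,0]]
[[13,15],[19,0],[24,15],[31,0]]
[[13,15],[19,0],[24,15],[31,0],[32,20],[47,0]]
[[1,9],[7,0],[13,15],[19,0],[24,15],[31,0],[32,20],[47,0]]
[[1,9],[7,17],[24,15],[31,0],[32,20],[47,0]]
[[1,9],[7,17],[24,15],[31,0],[32,20],[47,3],[49,0]]
[[1,9],[7,17],[24,15],[31,0],[32,20],[47,3],[49,0]]
[[0,15],[1,9],[7,17],[24,15],[31,0],[32,20],[47,3],[49,0]]
[[0,15],[1,9],[7,17],[24,15],[31,0],[32,20],[47,3],[49,0]]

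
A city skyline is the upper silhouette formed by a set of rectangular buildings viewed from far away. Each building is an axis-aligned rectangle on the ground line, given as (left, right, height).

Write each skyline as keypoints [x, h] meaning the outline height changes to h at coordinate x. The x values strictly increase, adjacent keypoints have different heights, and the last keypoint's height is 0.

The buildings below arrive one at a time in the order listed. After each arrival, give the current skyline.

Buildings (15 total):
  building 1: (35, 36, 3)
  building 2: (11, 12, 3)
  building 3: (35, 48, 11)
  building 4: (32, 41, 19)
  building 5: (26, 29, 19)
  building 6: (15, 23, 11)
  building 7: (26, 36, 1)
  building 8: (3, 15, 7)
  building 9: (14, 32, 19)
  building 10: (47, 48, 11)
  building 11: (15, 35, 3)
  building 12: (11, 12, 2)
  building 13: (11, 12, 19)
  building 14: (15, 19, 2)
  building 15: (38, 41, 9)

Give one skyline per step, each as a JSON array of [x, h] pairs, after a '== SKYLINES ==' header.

== SKYLINES ==
[[35,3],[36,0]]
[[11,3],[12,0],[35,3],[36,0]]
[[11,3],[12,0],[35,11],[48,0]]
[[11,3],[12,0],[32,19],[41,11],[48,0]]
[[11,3],[12,0],[26,19],[29,0],[32,19],[41,11],[48,0]]
[[11,3],[12,0],[15,11],[23,0],[26,19],[29,0],[32,19],[41,11],[48,0]]
[[11,3],[12,0],[15,11],[23,0],[26,19],[29,1],[32,19],[41,11],[48,0]]
[[3,7],[15,11],[23,0],[26,19],[29,1],[32,19],[41,11],[48,0]]
[[3,7],[14,19],[41,11],[48,0]]
[[3,7],[14,19],[41,11],[48,0]]
[[3,7],[14,19],[41,11],[48,0]]
[[3,7],[14,19],[41,11],[48,0]]
[[3,7],[11,19],[12,7],[14,19],[41,11],[48,0]]
[[3,7],[11,19],[12,7],[14,19],[41,11],[48,0]]
[[3,7],[11,19],[12,7],[14,19],[41,11],[48,0]]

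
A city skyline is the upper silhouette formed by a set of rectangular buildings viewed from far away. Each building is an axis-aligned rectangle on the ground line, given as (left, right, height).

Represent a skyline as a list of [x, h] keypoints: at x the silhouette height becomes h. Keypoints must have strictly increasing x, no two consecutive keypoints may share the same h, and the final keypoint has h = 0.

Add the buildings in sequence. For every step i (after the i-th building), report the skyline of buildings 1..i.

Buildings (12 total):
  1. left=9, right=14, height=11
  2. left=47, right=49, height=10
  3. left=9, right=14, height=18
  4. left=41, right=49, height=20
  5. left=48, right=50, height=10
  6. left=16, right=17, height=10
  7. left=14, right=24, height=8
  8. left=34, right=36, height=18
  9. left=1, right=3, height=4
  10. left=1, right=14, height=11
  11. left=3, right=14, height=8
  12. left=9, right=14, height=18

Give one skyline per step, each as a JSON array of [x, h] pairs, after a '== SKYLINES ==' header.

== SKYLINES ==
[[9,11],[14,0]]
[[9,11],[14,0],[47,10],[49,0]]
[[9,18],[14,0],[47,10],[49,0]]
[[9,18],[14,0],[41,20],[49,0]]
[[9,18],[14,0],[41,20],[49,10],[50,0]]
[[9,18],[14,0],[16,10],[17,0],[41,20],[49,10],[50,0]]
[[9,18],[14,8],[16,10],[17,8],[24,0],[41,20],[49,10],[50,0]]
[[9,18],[14,8],[16,10],[17,8],[24,0],[34,18],[36,0],[41,20],[49,10],[50,0]]
[[1,4],[3,0],[9,18],[14,8],[16,10],[17,8],[24,0],[34,18],[36,0],[41,20],[49,10],[50,0]]
[[1,11],[9,18],[14,8],[16,10],[17,8],[24,0],[34,18],[36,0],[41,20],[49,10],[50,0]]
[[1,11],[9,18],[14,8],[16,10],[17,8],[24,0],[34,18],[36,0],[41,20],[49,10],[50,0]]
[[1,11],[9,18],[14,8],[16,10],[17,8],[24,0],[34,18],[36,0],[41,20],[49,10],[50,0]]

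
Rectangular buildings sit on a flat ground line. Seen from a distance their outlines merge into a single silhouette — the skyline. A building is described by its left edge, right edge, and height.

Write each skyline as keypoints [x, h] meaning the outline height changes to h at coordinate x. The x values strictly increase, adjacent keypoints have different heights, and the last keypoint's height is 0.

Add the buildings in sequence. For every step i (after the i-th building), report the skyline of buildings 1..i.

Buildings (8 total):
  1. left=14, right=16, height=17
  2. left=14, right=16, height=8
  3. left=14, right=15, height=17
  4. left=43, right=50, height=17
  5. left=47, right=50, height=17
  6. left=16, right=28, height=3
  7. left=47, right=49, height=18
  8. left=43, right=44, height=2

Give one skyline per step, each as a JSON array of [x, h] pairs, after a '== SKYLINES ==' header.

== SKYLINES ==
[[14,17],[16,0]]
[[14,17],[16,0]]
[[14,17],[16,0]]
[[14,17],[16,0],[43,17],[50,0]]
[[14,17],[16,0],[43,17],[50,0]]
[[14,17],[16,3],[28,0],[43,17],[50,0]]
[[14,17],[16,3],[28,0],[43,17],[47,18],[49,17],[50,0]]
[[14,17],[16,3],[28,0],[43,17],[47,18],[49,17],[50,0]]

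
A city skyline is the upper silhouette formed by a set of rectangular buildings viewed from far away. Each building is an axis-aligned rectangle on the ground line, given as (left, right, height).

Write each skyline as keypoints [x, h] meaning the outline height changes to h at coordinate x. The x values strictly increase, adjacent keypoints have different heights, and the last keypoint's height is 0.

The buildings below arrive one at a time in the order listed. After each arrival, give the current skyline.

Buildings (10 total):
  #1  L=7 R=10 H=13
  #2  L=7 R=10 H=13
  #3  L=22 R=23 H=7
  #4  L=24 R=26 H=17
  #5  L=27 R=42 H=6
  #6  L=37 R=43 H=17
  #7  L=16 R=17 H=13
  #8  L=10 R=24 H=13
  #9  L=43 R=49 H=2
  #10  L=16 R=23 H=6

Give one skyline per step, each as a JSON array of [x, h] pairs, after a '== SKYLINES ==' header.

== SKYLINES ==
[[7,13],[10,0]]
[[7,13],[10,0]]
[[7,13],[10,0],[22,7],[23,0]]
[[7,13],[10,0],[22,7],[23,0],[24,17],[26,0]]
[[7,13],[10,0],[22,7],[23,0],[24,17],[26,0],[27,6],[42,0]]
[[7,13],[10,0],[22,7],[23,0],[24,17],[26,0],[27,6],[37,17],[43,0]]
[[7,13],[10,0],[16,13],[17,0],[22,7],[23,0],[24,17],[26,0],[27,6],[37,17],[43,0]]
[[7,13],[24,17],[26,0],[27,6],[37,17],[43,0]]
[[7,13],[24,17],[26,0],[27,6],[37,17],[43,2],[49,0]]
[[7,13],[24,17],[26,0],[27,6],[37,17],[43,2],[49,0]]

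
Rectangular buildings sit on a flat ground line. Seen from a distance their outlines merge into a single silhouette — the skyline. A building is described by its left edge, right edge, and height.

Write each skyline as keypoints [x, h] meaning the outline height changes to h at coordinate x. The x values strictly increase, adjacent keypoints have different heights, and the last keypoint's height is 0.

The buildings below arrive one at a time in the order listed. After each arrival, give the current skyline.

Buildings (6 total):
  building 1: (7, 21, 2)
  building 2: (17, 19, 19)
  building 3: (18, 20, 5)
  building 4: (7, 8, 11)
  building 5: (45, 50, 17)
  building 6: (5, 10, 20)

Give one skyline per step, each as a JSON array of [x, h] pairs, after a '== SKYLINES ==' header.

== SKYLINES ==
[[7,2],[21,0]]
[[7,2],[17,19],[19,2],[21,0]]
[[7,2],[17,19],[19,5],[20,2],[21,0]]
[[7,11],[8,2],[17,19],[19,5],[20,2],[21,0]]
[[7,11],[8,2],[17,19],[19,5],[20,2],[21,0],[45,17],[50,0]]
[[5,20],[10,2],[17,19],[19,5],[20,2],[21,0],[45,17],[50,0]]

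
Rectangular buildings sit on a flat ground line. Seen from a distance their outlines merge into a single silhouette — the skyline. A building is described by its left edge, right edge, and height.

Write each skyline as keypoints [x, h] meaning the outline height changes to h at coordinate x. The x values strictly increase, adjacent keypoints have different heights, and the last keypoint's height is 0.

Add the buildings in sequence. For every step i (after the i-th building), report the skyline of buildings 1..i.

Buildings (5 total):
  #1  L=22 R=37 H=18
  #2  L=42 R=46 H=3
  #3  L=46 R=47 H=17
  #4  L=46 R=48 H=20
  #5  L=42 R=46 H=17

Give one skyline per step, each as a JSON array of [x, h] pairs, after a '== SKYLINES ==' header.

== SKYLINES ==
[[22,18],[37,0]]
[[22,18],[37,0],[42,3],[46,0]]
[[22,18],[37,0],[42,3],[46,17],[47,0]]
[[22,18],[37,0],[42,3],[46,20],[48,0]]
[[22,18],[37,0],[42,17],[46,20],[48,0]]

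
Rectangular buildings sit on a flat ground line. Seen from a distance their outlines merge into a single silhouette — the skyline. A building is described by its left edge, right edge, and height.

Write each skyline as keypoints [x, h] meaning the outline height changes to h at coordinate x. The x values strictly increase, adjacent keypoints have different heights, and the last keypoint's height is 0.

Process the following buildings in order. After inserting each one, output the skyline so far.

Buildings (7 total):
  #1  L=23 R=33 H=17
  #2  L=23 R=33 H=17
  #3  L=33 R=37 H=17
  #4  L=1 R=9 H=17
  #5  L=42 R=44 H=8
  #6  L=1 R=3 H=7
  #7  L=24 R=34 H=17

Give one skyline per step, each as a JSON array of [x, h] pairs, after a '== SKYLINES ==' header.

== SKYLINES ==
[[23,17],[33,0]]
[[23,17],[33,0]]
[[23,17],[37,0]]
[[1,17],[9,0],[23,17],[37,0]]
[[1,17],[9,0],[23,17],[37,0],[42,8],[44,0]]
[[1,17],[9,0],[23,17],[37,0],[42,8],[44,0]]
[[1,17],[9,0],[23,17],[37,0],[42,8],[44,0]]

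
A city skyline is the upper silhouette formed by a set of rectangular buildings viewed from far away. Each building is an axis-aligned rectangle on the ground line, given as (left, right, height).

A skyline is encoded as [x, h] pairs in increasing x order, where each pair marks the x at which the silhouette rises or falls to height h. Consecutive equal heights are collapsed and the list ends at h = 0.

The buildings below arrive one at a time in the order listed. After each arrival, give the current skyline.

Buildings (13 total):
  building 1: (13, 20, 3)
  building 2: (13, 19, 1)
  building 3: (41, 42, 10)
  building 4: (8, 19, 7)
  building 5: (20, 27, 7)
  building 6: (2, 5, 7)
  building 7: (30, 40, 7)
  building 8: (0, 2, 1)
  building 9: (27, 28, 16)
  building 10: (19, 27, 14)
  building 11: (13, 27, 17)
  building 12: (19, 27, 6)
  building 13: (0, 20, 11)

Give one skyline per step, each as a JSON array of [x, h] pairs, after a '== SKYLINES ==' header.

== SKYLINES ==
[[13,3],[20,0]]
[[13,3],[20,0]]
[[13,3],[20,0],[41,10],[42,0]]
[[8,7],[19,3],[20,0],[41,10],[42,0]]
[[8,7],[19,3],[20,7],[27,0],[41,10],[42,0]]
[[2,7],[5,0],[8,7],[19,3],[20,7],[27,0],[41,10],[42,0]]
[[2,7],[5,0],[8,7],[19,3],[20,7],[27,0],[30,7],[40,0],[41,10],[42,0]]
[[0,1],[2,7],[5,0],[8,7],[19,3],[20,7],[27,0],[30,7],[40,0],[41,10],[42,0]]
[[0,1],[2,7],[5,0],[8,7],[19,3],[20,7],[27,16],[28,0],[30,7],[40,0],[41,10],[42,0]]
[[0,1],[2,7],[5,0],[8,7],[19,14],[27,16],[28,0],[30,7],[40,0],[41,10],[42,0]]
[[0,1],[2,7],[5,0],[8,7],[13,17],[27,16],[28,0],[30,7],[40,0],[41,10],[42,0]]
[[0,1],[2,7],[5,0],[8,7],[13,17],[27,16],[28,0],[30,7],[40,0],[41,10],[42,0]]
[[0,11],[13,17],[27,16],[28,0],[30,7],[40,0],[41,10],[42,0]]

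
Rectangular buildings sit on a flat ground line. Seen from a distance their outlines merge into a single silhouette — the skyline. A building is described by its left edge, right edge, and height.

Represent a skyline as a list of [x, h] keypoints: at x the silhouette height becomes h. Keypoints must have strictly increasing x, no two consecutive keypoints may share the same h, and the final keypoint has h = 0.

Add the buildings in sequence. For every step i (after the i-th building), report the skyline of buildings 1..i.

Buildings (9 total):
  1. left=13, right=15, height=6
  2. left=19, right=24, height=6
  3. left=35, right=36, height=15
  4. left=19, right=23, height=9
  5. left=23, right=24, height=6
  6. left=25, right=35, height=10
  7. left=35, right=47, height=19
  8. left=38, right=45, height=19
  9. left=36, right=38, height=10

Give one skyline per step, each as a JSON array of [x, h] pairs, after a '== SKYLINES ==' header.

== SKYLINES ==
[[13,6],[15,0]]
[[13,6],[15,0],[19,6],[24,0]]
[[13,6],[15,0],[19,6],[24,0],[35,15],[36,0]]
[[13,6],[15,0],[19,9],[23,6],[24,0],[35,15],[36,0]]
[[13,6],[15,0],[19,9],[23,6],[24,0],[35,15],[36,0]]
[[13,6],[15,0],[19,9],[23,6],[24,0],[25,10],[35,15],[36,0]]
[[13,6],[15,0],[19,9],[23,6],[24,0],[25,10],[35,19],[47,0]]
[[13,6],[15,0],[19,9],[23,6],[24,0],[25,10],[35,19],[47,0]]
[[13,6],[15,0],[19,9],[23,6],[24,0],[25,10],[35,19],[47,0]]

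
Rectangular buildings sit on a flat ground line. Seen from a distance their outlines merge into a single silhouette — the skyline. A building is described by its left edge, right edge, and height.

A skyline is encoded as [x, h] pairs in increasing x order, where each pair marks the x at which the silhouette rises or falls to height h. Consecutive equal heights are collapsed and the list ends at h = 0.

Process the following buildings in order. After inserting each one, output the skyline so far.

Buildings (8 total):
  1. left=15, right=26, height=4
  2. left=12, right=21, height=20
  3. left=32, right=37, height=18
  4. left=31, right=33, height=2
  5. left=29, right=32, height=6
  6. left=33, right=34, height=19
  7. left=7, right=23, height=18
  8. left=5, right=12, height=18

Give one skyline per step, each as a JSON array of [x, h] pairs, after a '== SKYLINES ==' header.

== SKYLINES ==
[[15,4],[26,0]]
[[12,20],[21,4],[26,0]]
[[12,20],[21,4],[26,0],[32,18],[37,0]]
[[12,20],[21,4],[26,0],[31,2],[32,18],[37,0]]
[[12,20],[21,4],[26,0],[29,6],[32,18],[37,0]]
[[12,20],[21,4],[26,0],[29,6],[32,18],[33,19],[34,18],[37,0]]
[[7,18],[12,20],[21,18],[23,4],[26,0],[29,6],[32,18],[33,19],[34,18],[37,0]]
[[5,18],[12,20],[21,18],[23,4],[26,0],[29,6],[32,18],[33,19],[34,18],[37,0]]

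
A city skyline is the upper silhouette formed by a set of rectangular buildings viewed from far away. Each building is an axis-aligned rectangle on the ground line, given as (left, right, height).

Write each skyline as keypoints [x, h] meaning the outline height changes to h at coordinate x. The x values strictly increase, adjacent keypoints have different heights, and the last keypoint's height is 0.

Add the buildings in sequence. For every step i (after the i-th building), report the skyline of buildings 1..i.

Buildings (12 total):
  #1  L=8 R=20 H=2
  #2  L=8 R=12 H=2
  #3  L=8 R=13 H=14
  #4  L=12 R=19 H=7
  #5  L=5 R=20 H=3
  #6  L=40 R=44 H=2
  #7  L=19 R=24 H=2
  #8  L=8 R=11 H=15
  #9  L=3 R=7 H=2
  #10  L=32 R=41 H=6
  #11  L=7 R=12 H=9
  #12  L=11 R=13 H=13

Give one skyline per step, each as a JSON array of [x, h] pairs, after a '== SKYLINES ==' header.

== SKYLINES ==
[[8,2],[20,0]]
[[8,2],[20,0]]
[[8,14],[13,2],[20,0]]
[[8,14],[13,7],[19,2],[20,0]]
[[5,3],[8,14],[13,7],[19,3],[20,0]]
[[5,3],[8,14],[13,7],[19,3],[20,0],[40,2],[44,0]]
[[5,3],[8,14],[13,7],[19,3],[20,2],[24,0],[40,2],[44,0]]
[[5,3],[8,15],[11,14],[13,7],[19,3],[20,2],[24,0],[40,2],[44,0]]
[[3,2],[5,3],[8,15],[11,14],[13,7],[19,3],[20,2],[24,0],[40,2],[44,0]]
[[3,2],[5,3],[8,15],[11,14],[13,7],[19,3],[20,2],[24,0],[32,6],[41,2],[44,0]]
[[3,2],[5,3],[7,9],[8,15],[11,14],[13,7],[19,3],[20,2],[24,0],[32,6],[41,2],[44,0]]
[[3,2],[5,3],[7,9],[8,15],[11,14],[13,7],[19,3],[20,2],[24,0],[32,6],[41,2],[44,0]]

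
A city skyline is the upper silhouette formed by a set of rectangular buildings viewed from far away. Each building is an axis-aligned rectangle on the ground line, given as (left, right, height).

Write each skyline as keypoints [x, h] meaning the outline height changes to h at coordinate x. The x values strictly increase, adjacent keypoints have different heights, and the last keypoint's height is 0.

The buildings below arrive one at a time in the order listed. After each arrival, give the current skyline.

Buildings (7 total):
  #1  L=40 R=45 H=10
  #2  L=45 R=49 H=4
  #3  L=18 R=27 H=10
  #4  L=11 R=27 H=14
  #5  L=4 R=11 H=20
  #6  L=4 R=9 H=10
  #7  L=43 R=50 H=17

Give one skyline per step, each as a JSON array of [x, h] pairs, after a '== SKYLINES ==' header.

== SKYLINES ==
[[40,10],[45,0]]
[[40,10],[45,4],[49,0]]
[[18,10],[27,0],[40,10],[45,4],[49,0]]
[[11,14],[27,0],[40,10],[45,4],[49,0]]
[[4,20],[11,14],[27,0],[40,10],[45,4],[49,0]]
[[4,20],[11,14],[27,0],[40,10],[45,4],[49,0]]
[[4,20],[11,14],[27,0],[40,10],[43,17],[50,0]]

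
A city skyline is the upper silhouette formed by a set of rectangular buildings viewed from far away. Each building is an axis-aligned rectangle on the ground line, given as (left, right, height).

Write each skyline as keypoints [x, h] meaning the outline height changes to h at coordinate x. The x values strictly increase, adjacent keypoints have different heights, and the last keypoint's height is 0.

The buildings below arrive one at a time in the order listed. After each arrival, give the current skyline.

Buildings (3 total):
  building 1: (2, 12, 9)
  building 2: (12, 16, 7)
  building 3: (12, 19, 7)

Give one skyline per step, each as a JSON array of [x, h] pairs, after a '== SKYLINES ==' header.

== SKYLINES ==
[[2,9],[12,0]]
[[2,9],[12,7],[16,0]]
[[2,9],[12,7],[19,0]]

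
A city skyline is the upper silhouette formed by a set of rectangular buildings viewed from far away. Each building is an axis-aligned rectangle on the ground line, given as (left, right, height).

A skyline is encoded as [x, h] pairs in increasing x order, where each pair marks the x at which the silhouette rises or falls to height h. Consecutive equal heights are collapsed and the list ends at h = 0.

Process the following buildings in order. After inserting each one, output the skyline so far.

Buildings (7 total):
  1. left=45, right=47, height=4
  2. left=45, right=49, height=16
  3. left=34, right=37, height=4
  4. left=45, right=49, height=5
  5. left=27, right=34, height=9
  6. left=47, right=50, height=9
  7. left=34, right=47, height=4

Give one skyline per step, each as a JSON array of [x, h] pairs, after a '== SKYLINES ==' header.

== SKYLINES ==
[[45,4],[47,0]]
[[45,16],[49,0]]
[[34,4],[37,0],[45,16],[49,0]]
[[34,4],[37,0],[45,16],[49,0]]
[[27,9],[34,4],[37,0],[45,16],[49,0]]
[[27,9],[34,4],[37,0],[45,16],[49,9],[50,0]]
[[27,9],[34,4],[45,16],[49,9],[50,0]]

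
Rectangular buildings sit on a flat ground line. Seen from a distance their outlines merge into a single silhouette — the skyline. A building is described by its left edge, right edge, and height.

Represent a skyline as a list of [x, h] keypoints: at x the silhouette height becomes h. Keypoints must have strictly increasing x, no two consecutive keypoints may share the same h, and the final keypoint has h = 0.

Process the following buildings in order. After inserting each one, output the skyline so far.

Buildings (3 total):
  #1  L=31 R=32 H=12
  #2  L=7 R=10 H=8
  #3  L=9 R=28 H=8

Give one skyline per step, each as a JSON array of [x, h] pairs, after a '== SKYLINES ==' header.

== SKYLINES ==
[[31,12],[32,0]]
[[7,8],[10,0],[31,12],[32,0]]
[[7,8],[28,0],[31,12],[32,0]]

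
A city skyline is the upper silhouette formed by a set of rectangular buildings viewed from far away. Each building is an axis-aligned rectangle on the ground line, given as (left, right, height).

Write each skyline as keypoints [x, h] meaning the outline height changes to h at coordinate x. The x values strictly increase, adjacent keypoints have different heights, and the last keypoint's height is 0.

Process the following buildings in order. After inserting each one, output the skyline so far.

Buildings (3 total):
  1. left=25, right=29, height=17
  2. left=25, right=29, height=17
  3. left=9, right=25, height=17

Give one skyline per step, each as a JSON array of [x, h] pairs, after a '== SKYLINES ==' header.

== SKYLINES ==
[[25,17],[29,0]]
[[25,17],[29,0]]
[[9,17],[29,0]]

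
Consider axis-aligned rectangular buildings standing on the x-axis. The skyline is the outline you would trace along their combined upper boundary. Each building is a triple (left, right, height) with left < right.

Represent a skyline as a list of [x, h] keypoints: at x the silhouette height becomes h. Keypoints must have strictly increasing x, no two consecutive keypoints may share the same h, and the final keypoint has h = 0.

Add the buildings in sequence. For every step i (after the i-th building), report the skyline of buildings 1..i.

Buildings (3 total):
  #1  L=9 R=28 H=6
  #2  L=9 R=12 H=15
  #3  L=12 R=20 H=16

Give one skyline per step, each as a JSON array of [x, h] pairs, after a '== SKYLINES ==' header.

== SKYLINES ==
[[9,6],[28,0]]
[[9,15],[12,6],[28,0]]
[[9,15],[12,16],[20,6],[28,0]]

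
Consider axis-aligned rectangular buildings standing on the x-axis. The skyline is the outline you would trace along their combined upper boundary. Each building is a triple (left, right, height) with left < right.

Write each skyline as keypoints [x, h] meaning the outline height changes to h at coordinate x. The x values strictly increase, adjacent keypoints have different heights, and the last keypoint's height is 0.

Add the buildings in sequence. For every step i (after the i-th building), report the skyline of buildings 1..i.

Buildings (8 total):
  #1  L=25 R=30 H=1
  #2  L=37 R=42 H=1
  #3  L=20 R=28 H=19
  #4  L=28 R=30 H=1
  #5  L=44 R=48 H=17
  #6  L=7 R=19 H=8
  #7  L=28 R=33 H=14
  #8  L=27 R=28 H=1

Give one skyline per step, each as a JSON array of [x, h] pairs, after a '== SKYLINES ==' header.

== SKYLINES ==
[[25,1],[30,0]]
[[25,1],[30,0],[37,1],[42,0]]
[[20,19],[28,1],[30,0],[37,1],[42,0]]
[[20,19],[28,1],[30,0],[37,1],[42,0]]
[[20,19],[28,1],[30,0],[37,1],[42,0],[44,17],[48,0]]
[[7,8],[19,0],[20,19],[28,1],[30,0],[37,1],[42,0],[44,17],[48,0]]
[[7,8],[19,0],[20,19],[28,14],[33,0],[37,1],[42,0],[44,17],[48,0]]
[[7,8],[19,0],[20,19],[28,14],[33,0],[37,1],[42,0],[44,17],[48,0]]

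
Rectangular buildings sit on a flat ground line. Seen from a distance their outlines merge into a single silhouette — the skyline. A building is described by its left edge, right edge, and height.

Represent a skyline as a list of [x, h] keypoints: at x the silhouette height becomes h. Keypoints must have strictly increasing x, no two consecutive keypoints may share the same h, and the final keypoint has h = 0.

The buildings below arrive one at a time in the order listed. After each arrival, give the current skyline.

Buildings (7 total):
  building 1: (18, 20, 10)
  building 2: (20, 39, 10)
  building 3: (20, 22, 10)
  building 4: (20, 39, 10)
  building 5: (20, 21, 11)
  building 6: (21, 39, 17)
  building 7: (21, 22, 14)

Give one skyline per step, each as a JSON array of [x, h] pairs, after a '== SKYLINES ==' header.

== SKYLINES ==
[[18,10],[20,0]]
[[18,10],[39,0]]
[[18,10],[39,0]]
[[18,10],[39,0]]
[[18,10],[20,11],[21,10],[39,0]]
[[18,10],[20,11],[21,17],[39,0]]
[[18,10],[20,11],[21,17],[39,0]]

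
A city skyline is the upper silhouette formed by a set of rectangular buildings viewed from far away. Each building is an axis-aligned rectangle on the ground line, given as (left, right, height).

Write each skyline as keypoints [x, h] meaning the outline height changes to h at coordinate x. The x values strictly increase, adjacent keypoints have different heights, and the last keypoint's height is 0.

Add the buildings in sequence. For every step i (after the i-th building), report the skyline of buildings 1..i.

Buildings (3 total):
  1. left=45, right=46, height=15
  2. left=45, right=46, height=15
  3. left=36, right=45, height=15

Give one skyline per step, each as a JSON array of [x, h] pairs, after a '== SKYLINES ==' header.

== SKYLINES ==
[[45,15],[46,0]]
[[45,15],[46,0]]
[[36,15],[46,0]]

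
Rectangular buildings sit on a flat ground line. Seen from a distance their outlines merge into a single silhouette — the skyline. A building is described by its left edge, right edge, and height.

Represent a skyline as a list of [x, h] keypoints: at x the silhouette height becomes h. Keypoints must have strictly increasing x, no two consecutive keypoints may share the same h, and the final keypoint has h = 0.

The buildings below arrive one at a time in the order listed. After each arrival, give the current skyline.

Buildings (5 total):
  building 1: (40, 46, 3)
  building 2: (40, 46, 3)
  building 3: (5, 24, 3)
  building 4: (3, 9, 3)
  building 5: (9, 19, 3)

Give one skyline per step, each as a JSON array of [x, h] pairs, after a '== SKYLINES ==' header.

== SKYLINES ==
[[40,3],[46,0]]
[[40,3],[46,0]]
[[5,3],[24,0],[40,3],[46,0]]
[[3,3],[24,0],[40,3],[46,0]]
[[3,3],[24,0],[40,3],[46,0]]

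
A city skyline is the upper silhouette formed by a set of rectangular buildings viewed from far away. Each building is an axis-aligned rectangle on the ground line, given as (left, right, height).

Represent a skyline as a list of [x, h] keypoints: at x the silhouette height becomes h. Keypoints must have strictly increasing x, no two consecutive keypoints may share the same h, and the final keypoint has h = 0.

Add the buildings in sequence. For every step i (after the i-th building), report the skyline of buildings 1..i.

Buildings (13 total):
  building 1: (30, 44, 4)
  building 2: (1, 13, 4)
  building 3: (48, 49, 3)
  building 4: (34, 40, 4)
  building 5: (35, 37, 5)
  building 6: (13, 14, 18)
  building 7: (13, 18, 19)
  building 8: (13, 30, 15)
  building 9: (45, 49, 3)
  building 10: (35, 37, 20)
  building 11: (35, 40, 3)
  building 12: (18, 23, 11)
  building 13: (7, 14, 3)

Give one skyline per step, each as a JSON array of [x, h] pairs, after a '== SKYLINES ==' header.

== SKYLINES ==
[[30,4],[44,0]]
[[1,4],[13,0],[30,4],[44,0]]
[[1,4],[13,0],[30,4],[44,0],[48,3],[49,0]]
[[1,4],[13,0],[30,4],[44,0],[48,3],[49,0]]
[[1,4],[13,0],[30,4],[35,5],[37,4],[44,0],[48,3],[49,0]]
[[1,4],[13,18],[14,0],[30,4],[35,5],[37,4],[44,0],[48,3],[49,0]]
[[1,4],[13,19],[18,0],[30,4],[35,5],[37,4],[44,0],[48,3],[49,0]]
[[1,4],[13,19],[18,15],[30,4],[35,5],[37,4],[44,0],[48,3],[49,0]]
[[1,4],[13,19],[18,15],[30,4],[35,5],[37,4],[44,0],[45,3],[49,0]]
[[1,4],[13,19],[18,15],[30,4],[35,20],[37,4],[44,0],[45,3],[49,0]]
[[1,4],[13,19],[18,15],[30,4],[35,20],[37,4],[44,0],[45,3],[49,0]]
[[1,4],[13,19],[18,15],[30,4],[35,20],[37,4],[44,0],[45,3],[49,0]]
[[1,4],[13,19],[18,15],[30,4],[35,20],[37,4],[44,0],[45,3],[49,0]]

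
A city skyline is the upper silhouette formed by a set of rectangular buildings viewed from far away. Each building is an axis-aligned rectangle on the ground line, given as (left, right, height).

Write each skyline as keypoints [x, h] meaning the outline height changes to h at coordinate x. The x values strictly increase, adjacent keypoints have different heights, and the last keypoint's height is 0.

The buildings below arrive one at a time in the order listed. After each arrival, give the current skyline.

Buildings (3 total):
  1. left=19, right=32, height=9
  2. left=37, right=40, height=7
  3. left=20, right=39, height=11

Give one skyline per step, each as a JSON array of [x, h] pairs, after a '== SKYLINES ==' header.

== SKYLINES ==
[[19,9],[32,0]]
[[19,9],[32,0],[37,7],[40,0]]
[[19,9],[20,11],[39,7],[40,0]]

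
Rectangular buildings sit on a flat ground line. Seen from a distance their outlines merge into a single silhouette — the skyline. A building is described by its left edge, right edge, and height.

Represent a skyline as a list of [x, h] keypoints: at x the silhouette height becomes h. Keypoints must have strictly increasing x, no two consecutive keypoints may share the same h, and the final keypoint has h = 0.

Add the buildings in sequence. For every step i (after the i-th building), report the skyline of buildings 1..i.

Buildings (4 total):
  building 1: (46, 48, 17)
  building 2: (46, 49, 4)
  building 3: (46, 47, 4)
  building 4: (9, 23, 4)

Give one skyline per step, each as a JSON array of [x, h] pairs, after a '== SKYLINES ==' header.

== SKYLINES ==
[[46,17],[48,0]]
[[46,17],[48,4],[49,0]]
[[46,17],[48,4],[49,0]]
[[9,4],[23,0],[46,17],[48,4],[49,0]]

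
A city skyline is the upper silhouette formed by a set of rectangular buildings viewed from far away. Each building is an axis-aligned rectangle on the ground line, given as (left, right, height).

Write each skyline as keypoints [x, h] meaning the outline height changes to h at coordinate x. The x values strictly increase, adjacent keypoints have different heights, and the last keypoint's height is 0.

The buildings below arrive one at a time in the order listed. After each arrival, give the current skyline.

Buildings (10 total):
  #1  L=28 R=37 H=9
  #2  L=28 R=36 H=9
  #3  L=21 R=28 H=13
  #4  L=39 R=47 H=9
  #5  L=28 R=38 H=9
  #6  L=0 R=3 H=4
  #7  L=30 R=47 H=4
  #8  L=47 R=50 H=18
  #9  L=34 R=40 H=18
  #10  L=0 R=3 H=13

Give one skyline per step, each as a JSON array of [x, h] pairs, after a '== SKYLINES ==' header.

== SKYLINES ==
[[28,9],[37,0]]
[[28,9],[37,0]]
[[21,13],[28,9],[37,0]]
[[21,13],[28,9],[37,0],[39,9],[47,0]]
[[21,13],[28,9],[38,0],[39,9],[47,0]]
[[0,4],[3,0],[21,13],[28,9],[38,0],[39,9],[47,0]]
[[0,4],[3,0],[21,13],[28,9],[38,4],[39,9],[47,0]]
[[0,4],[3,0],[21,13],[28,9],[38,4],[39,9],[47,18],[50,0]]
[[0,4],[3,0],[21,13],[28,9],[34,18],[40,9],[47,18],[50,0]]
[[0,13],[3,0],[21,13],[28,9],[34,18],[40,9],[47,18],[50,0]]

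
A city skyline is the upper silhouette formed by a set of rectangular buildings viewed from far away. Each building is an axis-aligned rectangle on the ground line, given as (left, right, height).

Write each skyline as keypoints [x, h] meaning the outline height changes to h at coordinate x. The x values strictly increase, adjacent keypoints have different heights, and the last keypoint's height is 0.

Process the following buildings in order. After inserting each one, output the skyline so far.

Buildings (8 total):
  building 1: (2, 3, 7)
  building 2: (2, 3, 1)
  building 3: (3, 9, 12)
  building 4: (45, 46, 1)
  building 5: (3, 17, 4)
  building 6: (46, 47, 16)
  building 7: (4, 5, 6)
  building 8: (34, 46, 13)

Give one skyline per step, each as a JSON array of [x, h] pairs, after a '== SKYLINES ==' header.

== SKYLINES ==
[[2,7],[3,0]]
[[2,7],[3,0]]
[[2,7],[3,12],[9,0]]
[[2,7],[3,12],[9,0],[45,1],[46,0]]
[[2,7],[3,12],[9,4],[17,0],[45,1],[46,0]]
[[2,7],[3,12],[9,4],[17,0],[45,1],[46,16],[47,0]]
[[2,7],[3,12],[9,4],[17,0],[45,1],[46,16],[47,0]]
[[2,7],[3,12],[9,4],[17,0],[34,13],[46,16],[47,0]]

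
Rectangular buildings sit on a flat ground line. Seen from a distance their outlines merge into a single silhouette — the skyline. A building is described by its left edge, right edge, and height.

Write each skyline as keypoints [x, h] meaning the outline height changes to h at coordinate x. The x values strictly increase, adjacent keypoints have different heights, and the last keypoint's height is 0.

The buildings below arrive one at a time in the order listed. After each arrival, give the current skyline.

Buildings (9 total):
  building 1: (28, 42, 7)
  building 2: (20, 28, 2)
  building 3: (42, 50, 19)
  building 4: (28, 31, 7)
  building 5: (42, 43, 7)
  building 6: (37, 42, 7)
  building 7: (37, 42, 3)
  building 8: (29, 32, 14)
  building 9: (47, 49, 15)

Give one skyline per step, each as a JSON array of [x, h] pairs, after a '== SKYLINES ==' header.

== SKYLINES ==
[[28,7],[42,0]]
[[20,2],[28,7],[42,0]]
[[20,2],[28,7],[42,19],[50,0]]
[[20,2],[28,7],[42,19],[50,0]]
[[20,2],[28,7],[42,19],[50,0]]
[[20,2],[28,7],[42,19],[50,0]]
[[20,2],[28,7],[42,19],[50,0]]
[[20,2],[28,7],[29,14],[32,7],[42,19],[50,0]]
[[20,2],[28,7],[29,14],[32,7],[42,19],[50,0]]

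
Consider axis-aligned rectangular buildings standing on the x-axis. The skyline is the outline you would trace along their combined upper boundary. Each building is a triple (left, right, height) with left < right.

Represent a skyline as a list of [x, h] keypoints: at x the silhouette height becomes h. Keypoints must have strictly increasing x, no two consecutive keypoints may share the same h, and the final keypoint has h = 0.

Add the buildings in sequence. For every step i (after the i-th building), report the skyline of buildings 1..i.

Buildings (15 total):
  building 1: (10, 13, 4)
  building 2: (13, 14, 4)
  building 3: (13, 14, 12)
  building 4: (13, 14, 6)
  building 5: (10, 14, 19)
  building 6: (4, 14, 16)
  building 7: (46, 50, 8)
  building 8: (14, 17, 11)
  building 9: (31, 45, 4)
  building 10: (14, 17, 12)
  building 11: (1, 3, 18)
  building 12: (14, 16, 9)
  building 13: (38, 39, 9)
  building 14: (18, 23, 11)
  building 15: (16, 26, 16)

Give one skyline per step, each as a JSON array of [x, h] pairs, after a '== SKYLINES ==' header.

== SKYLINES ==
[[10,4],[13,0]]
[[10,4],[14,0]]
[[10,4],[13,12],[14,0]]
[[10,4],[13,12],[14,0]]
[[10,19],[14,0]]
[[4,16],[10,19],[14,0]]
[[4,16],[10,19],[14,0],[46,8],[50,0]]
[[4,16],[10,19],[14,11],[17,0],[46,8],[50,0]]
[[4,16],[10,19],[14,11],[17,0],[31,4],[45,0],[46,8],[50,0]]
[[4,16],[10,19],[14,12],[17,0],[31,4],[45,0],[46,8],[50,0]]
[[1,18],[3,0],[4,16],[10,19],[14,12],[17,0],[31,4],[45,0],[46,8],[50,0]]
[[1,18],[3,0],[4,16],[10,19],[14,12],[17,0],[31,4],[45,0],[46,8],[50,0]]
[[1,18],[3,0],[4,16],[10,19],[14,12],[17,0],[31,4],[38,9],[39,4],[45,0],[46,8],[50,0]]
[[1,18],[3,0],[4,16],[10,19],[14,12],[17,0],[18,11],[23,0],[31,4],[38,9],[39,4],[45,0],[46,8],[50,0]]
[[1,18],[3,0],[4,16],[10,19],[14,12],[16,16],[26,0],[31,4],[38,9],[39,4],[45,0],[46,8],[50,0]]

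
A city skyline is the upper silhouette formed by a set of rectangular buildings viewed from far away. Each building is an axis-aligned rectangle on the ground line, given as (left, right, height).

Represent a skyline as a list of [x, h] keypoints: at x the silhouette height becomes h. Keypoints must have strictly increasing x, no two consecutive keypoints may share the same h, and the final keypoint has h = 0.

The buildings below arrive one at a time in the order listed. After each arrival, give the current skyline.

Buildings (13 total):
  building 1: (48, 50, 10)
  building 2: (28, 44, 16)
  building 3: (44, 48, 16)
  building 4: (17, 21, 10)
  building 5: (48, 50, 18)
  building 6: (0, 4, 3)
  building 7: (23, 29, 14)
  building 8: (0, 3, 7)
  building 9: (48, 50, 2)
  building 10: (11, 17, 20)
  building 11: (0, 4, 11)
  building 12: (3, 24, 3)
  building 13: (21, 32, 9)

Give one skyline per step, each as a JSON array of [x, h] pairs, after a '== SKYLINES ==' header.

== SKYLINES ==
[[48,10],[50,0]]
[[28,16],[44,0],[48,10],[50,0]]
[[28,16],[48,10],[50,0]]
[[17,10],[21,0],[28,16],[48,10],[50,0]]
[[17,10],[21,0],[28,16],[48,18],[50,0]]
[[0,3],[4,0],[17,10],[21,0],[28,16],[48,18],[50,0]]
[[0,3],[4,0],[17,10],[21,0],[23,14],[28,16],[48,18],[50,0]]
[[0,7],[3,3],[4,0],[17,10],[21,0],[23,14],[28,16],[48,18],[50,0]]
[[0,7],[3,3],[4,0],[17,10],[21,0],[23,14],[28,16],[48,18],[50,0]]
[[0,7],[3,3],[4,0],[11,20],[17,10],[21,0],[23,14],[28,16],[48,18],[50,0]]
[[0,11],[4,0],[11,20],[17,10],[21,0],[23,14],[28,16],[48,18],[50,0]]
[[0,11],[4,3],[11,20],[17,10],[21,3],[23,14],[28,16],[48,18],[50,0]]
[[0,11],[4,3],[11,20],[17,10],[21,9],[23,14],[28,16],[48,18],[50,0]]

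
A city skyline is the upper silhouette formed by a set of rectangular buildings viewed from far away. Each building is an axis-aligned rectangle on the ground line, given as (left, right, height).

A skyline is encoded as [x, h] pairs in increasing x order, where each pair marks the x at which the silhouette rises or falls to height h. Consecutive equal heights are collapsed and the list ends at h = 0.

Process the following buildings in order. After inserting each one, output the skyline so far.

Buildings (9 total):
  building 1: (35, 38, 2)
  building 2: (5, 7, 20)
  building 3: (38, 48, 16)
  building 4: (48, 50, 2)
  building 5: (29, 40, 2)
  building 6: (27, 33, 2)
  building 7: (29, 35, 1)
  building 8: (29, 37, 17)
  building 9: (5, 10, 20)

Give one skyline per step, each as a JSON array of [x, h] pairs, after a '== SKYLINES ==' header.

== SKYLINES ==
[[35,2],[38,0]]
[[5,20],[7,0],[35,2],[38,0]]
[[5,20],[7,0],[35,2],[38,16],[48,0]]
[[5,20],[7,0],[35,2],[38,16],[48,2],[50,0]]
[[5,20],[7,0],[29,2],[38,16],[48,2],[50,0]]
[[5,20],[7,0],[27,2],[38,16],[48,2],[50,0]]
[[5,20],[7,0],[27,2],[38,16],[48,2],[50,0]]
[[5,20],[7,0],[27,2],[29,17],[37,2],[38,16],[48,2],[50,0]]
[[5,20],[10,0],[27,2],[29,17],[37,2],[38,16],[48,2],[50,0]]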